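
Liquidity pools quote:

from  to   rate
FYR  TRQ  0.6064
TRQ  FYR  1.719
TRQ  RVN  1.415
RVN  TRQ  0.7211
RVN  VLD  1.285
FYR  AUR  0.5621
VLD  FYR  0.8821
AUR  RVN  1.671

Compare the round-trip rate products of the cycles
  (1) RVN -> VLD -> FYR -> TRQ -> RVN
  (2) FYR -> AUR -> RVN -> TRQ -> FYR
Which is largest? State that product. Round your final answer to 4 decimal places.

1.1643

(1) 1.285 × 0.8821 × 0.6064 × 1.415 = 0.97261
(2) 0.5621 × 1.671 × 0.7211 × 1.719 = 1.16429
Highest is cycle (2) at 1.1643 (>1, arbitrage).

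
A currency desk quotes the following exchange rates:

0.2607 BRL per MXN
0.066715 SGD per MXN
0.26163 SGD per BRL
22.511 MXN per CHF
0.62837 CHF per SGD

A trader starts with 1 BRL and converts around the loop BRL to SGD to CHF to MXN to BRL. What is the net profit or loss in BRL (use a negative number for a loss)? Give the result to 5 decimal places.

1 BRL × 0.26163 = 0.26163 SGD
0.26163 SGD × 0.62837 = 0.1644004431 CHF
0.1644004431 CHF × 22.511 = 3.7008183746241 MXN
3.7008183746241 MXN × 0.2607 = 0.96480335026450287 BRL
Net change: 0.96480335026450287 − 1 = -0.03519664973549713 BRL

-0.03520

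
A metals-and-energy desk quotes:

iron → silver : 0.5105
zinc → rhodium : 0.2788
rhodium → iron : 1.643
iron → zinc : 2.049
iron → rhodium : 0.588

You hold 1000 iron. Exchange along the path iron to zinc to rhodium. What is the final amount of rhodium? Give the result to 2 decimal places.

571.26

1000 iron × 2.049 = 2049 zinc
2049 zinc × 0.2788 = 571.2612 rhodium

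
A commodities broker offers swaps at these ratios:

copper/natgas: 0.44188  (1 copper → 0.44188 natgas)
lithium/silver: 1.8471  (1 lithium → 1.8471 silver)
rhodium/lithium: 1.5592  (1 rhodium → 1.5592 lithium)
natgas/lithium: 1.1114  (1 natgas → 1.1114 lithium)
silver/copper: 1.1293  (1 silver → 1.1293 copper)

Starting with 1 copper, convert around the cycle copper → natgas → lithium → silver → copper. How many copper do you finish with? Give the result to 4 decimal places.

1.0244

1 copper × 0.44188 = 0.44188 natgas
0.44188 natgas × 1.1114 = 0.491105432 lithium
0.491105432 lithium × 1.8471 = 0.9071208434472 silver
0.9071208434472 silver × 1.1293 = 1.02441156850492296 copper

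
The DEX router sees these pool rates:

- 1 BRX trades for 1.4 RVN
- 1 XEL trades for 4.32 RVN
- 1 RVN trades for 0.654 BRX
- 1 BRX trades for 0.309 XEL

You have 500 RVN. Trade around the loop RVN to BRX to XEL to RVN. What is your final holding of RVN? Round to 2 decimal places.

500 RVN × 0.654 = 327 BRX
327 BRX × 0.309 = 101.043 XEL
101.043 XEL × 4.32 = 436.50576 RVN

436.51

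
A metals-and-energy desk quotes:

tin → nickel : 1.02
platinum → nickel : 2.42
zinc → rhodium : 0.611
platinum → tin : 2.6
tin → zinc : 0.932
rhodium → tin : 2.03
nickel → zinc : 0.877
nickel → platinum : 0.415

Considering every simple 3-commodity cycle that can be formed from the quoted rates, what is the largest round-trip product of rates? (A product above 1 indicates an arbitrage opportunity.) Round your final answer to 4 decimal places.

tin→zinc→rhodium→tin: 0.932 × 0.611 × 2.03 = 1.15599
nickel→platinum→tin→nickel: 0.415 × 2.6 × 1.02 = 1.10058
Maximum is tin→zinc→rhodium→tin at 1.1560; arbitrage exists.

1.1560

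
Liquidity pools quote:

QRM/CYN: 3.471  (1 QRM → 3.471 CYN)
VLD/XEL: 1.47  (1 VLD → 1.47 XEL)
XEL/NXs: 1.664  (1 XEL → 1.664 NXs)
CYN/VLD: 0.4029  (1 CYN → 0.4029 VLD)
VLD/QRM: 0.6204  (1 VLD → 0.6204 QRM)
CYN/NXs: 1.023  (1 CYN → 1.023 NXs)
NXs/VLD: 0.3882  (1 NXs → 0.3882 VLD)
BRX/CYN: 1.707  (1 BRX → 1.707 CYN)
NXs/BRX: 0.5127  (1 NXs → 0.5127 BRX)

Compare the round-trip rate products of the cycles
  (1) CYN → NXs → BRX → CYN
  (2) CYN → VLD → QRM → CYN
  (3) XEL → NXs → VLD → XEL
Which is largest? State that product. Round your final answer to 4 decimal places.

(1) 1.023 × 0.5127 × 1.707 = 0.89531
(2) 0.4029 × 0.6204 × 3.471 = 0.86761
(3) 1.664 × 0.3882 × 1.47 = 0.94957
Highest is cycle (3) at 0.9496 (≤1, no arbitrage).

0.9496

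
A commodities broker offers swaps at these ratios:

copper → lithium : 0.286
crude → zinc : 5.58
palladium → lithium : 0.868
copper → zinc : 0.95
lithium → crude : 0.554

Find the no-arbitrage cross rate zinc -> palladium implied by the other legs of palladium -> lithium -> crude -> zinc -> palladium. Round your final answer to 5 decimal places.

0.37268

Known legs of the cycle: 0.868 × 0.554 × 5.58 = 2.68326576
For no arbitrage the full-cycle product must be 1, so the missing rate is 1 / 2.68326576 ≈ 0.3726802.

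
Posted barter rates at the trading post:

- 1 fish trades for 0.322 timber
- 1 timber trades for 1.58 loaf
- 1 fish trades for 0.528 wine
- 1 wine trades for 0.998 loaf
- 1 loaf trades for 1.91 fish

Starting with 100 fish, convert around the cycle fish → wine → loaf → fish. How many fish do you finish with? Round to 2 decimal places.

100 fish × 0.528 = 52.8 wine
52.8 wine × 0.998 = 52.6944 loaf
52.6944 loaf × 1.91 = 100.646304 fish

100.65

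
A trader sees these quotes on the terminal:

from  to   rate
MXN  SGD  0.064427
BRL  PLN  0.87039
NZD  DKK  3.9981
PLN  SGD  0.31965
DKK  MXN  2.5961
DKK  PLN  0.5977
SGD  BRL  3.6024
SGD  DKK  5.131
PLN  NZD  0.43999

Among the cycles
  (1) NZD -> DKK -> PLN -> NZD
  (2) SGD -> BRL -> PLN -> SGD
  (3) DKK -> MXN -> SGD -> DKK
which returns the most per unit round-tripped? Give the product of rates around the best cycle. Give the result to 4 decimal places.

1.0514

(1) 3.9981 × 0.5977 × 0.43999 = 1.05143
(2) 3.6024 × 0.87039 × 0.31965 = 1.00226
(3) 2.5961 × 0.064427 × 5.131 = 0.85821
Highest is cycle (1) at 1.0514 (>1, arbitrage).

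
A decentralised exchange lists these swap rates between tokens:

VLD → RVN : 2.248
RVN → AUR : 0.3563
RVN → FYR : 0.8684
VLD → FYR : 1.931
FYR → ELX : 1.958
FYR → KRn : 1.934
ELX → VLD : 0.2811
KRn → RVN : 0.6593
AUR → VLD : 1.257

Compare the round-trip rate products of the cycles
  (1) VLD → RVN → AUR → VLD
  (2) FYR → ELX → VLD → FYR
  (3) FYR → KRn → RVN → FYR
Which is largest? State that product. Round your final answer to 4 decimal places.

(1) 2.248 × 0.3563 × 1.257 = 1.00681
(2) 1.958 × 0.2811 × 1.931 = 1.06281
(3) 1.934 × 0.6593 × 0.8684 = 1.10728
Highest is cycle (3) at 1.1073 (>1, arbitrage).

1.1073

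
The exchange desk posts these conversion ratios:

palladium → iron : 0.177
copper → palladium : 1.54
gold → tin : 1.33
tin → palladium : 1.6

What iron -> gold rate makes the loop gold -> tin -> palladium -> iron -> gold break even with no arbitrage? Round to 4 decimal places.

Known legs of the cycle: 1.33 × 1.6 × 0.177 = 0.376656
For no arbitrage the full-cycle product must be 1, so the missing rate is 1 / 0.376656 ≈ 2.654942.

2.6549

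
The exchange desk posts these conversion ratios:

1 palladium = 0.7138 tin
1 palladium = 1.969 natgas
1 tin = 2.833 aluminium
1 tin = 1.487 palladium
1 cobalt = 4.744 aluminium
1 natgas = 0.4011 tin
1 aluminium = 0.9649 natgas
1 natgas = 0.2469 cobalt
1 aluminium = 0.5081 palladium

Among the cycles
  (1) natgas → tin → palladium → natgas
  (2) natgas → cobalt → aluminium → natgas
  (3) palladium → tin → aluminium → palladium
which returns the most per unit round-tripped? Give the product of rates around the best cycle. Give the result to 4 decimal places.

(1) 0.4011 × 1.487 × 1.969 = 1.17438
(2) 0.2469 × 4.744 × 0.9649 = 1.13018
(3) 0.7138 × 2.833 × 0.5081 = 1.02748
Highest is cycle (1) at 1.1744 (>1, arbitrage).

1.1744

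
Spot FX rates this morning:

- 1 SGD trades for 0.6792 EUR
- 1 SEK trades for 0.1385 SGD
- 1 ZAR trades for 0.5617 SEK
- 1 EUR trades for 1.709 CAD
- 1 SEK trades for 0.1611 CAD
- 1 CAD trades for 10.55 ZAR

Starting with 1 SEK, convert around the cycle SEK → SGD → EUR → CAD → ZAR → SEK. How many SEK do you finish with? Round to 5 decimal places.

1 SEK × 0.1385 = 0.1385 SGD
0.1385 SGD × 0.6792 = 0.0940692 EUR
0.0940692 EUR × 1.709 = 0.1607642628 CAD
0.1607642628 CAD × 10.55 = 1.69606297254 ZAR
1.69606297254 ZAR × 0.5617 = 0.952678571675718 SEK

0.95268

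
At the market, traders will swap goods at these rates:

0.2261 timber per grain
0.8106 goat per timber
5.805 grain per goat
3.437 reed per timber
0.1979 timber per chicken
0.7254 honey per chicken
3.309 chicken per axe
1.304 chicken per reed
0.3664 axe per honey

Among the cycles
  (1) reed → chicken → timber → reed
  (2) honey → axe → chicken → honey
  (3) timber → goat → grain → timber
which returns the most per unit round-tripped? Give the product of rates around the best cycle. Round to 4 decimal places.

1.0639

(1) 1.304 × 0.1979 × 3.437 = 0.88696
(2) 0.3664 × 3.309 × 0.7254 = 0.87949
(3) 0.8106 × 5.805 × 0.2261 = 1.06392
Highest is cycle (3) at 1.0639 (>1, arbitrage).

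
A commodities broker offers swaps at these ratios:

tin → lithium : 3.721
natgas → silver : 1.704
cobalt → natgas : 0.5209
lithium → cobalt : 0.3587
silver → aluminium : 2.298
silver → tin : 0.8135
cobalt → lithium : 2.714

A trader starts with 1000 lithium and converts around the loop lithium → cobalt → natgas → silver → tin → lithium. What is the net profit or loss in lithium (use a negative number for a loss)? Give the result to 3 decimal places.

-36.232

1000 lithium × 0.3587 = 358.7 cobalt
358.7 cobalt × 0.5209 = 186.84683 natgas
186.84683 natgas × 1.704 = 318.38699832 silver
318.38699832 silver × 0.8135 = 259.00782313332 tin
259.00782313332 tin × 3.721 = 963.76810987908372 lithium
Net change: 963.76810987908372 − 1000 = -36.23189012091628 lithium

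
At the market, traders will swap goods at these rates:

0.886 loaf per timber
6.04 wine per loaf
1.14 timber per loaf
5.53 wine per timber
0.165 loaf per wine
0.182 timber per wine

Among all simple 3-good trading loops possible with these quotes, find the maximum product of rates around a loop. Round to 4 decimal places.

1.0402

loaf→timber→wine→loaf: 1.14 × 5.53 × 0.165 = 1.04019
loaf→wine→timber→loaf: 6.04 × 0.182 × 0.886 = 0.97396
Maximum is loaf→timber→wine→loaf at 1.0402; arbitrage exists.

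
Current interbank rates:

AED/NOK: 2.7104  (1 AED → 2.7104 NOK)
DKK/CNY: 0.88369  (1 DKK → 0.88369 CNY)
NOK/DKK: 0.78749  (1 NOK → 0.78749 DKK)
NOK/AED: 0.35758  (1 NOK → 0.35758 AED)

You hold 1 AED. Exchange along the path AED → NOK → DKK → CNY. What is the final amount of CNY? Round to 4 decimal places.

1.8862

1 AED × 2.7104 = 2.7104 NOK
2.7104 NOK × 0.78749 = 2.134412896 DKK
2.134412896 DKK × 0.88369 = 1.88615933206624 CNY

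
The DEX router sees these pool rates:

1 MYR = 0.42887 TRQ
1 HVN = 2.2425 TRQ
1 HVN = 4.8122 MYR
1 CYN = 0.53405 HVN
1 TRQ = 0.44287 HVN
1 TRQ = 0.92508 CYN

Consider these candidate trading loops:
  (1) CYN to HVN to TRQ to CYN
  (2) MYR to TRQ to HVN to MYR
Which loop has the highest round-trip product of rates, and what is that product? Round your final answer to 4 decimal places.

(1) 0.53405 × 2.2425 × 0.92508 = 1.10788
(2) 0.42887 × 0.44287 × 4.8122 = 0.91400
Highest is cycle (1) at 1.1079 (>1, arbitrage).

1.1079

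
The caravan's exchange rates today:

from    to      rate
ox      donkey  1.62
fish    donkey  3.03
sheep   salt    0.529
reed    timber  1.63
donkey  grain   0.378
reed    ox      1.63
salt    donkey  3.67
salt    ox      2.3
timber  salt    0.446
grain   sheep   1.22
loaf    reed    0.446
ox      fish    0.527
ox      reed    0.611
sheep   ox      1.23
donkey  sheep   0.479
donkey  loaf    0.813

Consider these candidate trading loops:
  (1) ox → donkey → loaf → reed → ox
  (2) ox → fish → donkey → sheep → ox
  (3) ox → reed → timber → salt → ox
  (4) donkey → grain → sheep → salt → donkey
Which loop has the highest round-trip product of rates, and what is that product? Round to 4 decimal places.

1.0216

(1) 1.62 × 0.813 × 0.446 × 1.63 = 0.95748
(2) 0.527 × 3.03 × 0.479 × 1.23 = 0.94079
(3) 0.611 × 1.63 × 0.446 × 2.3 = 1.02162
(4) 0.378 × 1.22 × 0.529 × 3.67 = 0.89531
Highest is cycle (3) at 1.0216 (>1, arbitrage).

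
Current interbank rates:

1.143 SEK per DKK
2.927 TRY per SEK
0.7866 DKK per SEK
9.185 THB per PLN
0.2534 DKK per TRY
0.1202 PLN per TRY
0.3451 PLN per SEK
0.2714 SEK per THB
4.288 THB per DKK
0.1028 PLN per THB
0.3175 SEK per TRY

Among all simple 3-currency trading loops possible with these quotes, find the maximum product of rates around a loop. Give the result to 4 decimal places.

SEK→DKK→THB→SEK: 0.7866 × 4.288 × 0.2714 = 0.91542
SEK→PLN→THB→SEK: 0.3451 × 9.185 × 0.2714 = 0.86027
SEK→TRY→DKK→SEK: 2.927 × 0.2534 × 1.143 = 0.84777
Maximum is SEK→DKK→THB→SEK at 0.9154; no arbitrage — every cycle loses value.

0.9154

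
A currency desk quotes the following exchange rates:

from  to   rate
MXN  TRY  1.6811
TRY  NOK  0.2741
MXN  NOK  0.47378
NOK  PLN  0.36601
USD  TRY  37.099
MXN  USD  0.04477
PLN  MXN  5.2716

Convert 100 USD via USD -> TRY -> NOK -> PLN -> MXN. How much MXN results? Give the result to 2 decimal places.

1962.03

100 USD × 37.099 = 3709.9 TRY
3709.9 TRY × 0.2741 = 1016.88359 NOK
1016.88359 NOK × 0.36601 = 372.1895627759 PLN
372.1895627759 PLN × 5.2716 = 1962.03449912943444 MXN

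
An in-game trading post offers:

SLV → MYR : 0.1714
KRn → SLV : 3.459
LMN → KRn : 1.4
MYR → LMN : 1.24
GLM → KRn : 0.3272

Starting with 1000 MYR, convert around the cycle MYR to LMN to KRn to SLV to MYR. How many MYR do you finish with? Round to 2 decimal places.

1029.23

1000 MYR × 1.24 = 1240 LMN
1240 LMN × 1.4 = 1736 KRn
1736 KRn × 3.459 = 6004.824 SLV
6004.824 SLV × 0.1714 = 1029.2268336 MYR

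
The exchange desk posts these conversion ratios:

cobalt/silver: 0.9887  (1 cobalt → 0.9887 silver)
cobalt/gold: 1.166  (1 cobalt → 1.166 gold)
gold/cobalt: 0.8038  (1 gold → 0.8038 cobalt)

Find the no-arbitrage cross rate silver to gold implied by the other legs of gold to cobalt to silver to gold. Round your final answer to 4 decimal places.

1.2583

Known legs of the cycle: 0.8038 × 0.9887 = 0.79471706
For no arbitrage the full-cycle product must be 1, so the missing rate is 1 / 0.79471706 ≈ 1.258309.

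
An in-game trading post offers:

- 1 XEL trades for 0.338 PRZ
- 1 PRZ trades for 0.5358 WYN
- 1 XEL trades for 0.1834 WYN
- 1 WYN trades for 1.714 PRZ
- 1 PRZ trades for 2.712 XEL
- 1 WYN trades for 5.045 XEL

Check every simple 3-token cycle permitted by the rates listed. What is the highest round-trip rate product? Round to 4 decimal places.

XEL→PRZ→WYN→XEL: 0.338 × 0.5358 × 5.045 = 0.91365
XEL→WYN→PRZ→XEL: 0.1834 × 1.714 × 2.712 = 0.85251
Maximum is XEL→PRZ→WYN→XEL at 0.9137; no arbitrage — every cycle loses value.

0.9137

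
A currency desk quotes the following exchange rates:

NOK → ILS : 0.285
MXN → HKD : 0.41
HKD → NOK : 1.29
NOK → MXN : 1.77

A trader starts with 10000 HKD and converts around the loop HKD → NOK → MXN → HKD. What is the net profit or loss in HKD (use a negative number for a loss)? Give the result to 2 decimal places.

-638.47

10000 HKD × 1.29 = 12900 NOK
12900 NOK × 1.77 = 22833 MXN
22833 MXN × 0.41 = 9361.53 HKD
Net change: 9361.53 − 10000 = -638.47 HKD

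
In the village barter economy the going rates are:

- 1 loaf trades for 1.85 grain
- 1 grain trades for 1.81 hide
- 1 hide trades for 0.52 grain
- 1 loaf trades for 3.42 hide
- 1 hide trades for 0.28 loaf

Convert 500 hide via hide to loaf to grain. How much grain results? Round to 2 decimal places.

500 hide × 0.28 = 140 loaf
140 loaf × 1.85 = 259 grain

259.00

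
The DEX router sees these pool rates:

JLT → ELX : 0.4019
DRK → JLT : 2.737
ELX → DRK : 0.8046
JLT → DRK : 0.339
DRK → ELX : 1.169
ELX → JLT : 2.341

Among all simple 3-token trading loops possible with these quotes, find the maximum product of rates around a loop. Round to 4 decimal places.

0.9277

DRK→ELX→JLT→DRK: 1.169 × 2.341 × 0.339 = 0.92772
DRK→JLT→ELX→DRK: 2.737 × 0.4019 × 0.8046 = 0.88506
Maximum is DRK→ELX→JLT→DRK at 0.9277; no arbitrage — every cycle loses value.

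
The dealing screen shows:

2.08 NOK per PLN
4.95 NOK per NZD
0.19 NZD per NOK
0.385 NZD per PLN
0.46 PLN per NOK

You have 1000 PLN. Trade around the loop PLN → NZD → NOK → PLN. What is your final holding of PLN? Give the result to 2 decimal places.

1000 PLN × 0.385 = 385 NZD
385 NZD × 4.95 = 1905.75 NOK
1905.75 NOK × 0.46 = 876.645 PLN

876.65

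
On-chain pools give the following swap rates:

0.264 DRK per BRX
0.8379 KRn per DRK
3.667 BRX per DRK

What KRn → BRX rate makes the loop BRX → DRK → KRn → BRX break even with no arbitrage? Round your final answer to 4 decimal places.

Known legs of the cycle: 0.264 × 0.8379 = 0.2212056
For no arbitrage the full-cycle product must be 1, so the missing rate is 1 / 0.2212056 ≈ 4.520681.

4.5207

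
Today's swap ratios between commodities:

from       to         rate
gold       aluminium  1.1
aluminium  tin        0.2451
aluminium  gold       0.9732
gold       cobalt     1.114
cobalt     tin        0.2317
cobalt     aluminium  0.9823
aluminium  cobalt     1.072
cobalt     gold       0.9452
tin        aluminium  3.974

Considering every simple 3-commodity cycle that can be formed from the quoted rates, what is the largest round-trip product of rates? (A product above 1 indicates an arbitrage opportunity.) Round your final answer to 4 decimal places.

aluminium→cobalt→gold→aluminium: 1.072 × 0.9452 × 1.1 = 1.11458
aluminium→gold→cobalt→aluminium: 0.9732 × 1.114 × 0.9823 = 1.06496
aluminium→cobalt→tin→aluminium: 1.072 × 0.2317 × 3.974 = 0.98707
Maximum is aluminium→cobalt→gold→aluminium at 1.1146; arbitrage exists.

1.1146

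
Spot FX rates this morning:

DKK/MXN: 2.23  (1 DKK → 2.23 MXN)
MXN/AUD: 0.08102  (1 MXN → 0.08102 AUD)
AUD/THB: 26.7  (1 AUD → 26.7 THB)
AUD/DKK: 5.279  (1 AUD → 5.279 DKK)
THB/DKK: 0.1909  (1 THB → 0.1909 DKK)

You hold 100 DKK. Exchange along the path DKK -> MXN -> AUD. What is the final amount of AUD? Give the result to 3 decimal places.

18.067

100 DKK × 2.23 = 223 MXN
223 MXN × 0.08102 = 18.06746 AUD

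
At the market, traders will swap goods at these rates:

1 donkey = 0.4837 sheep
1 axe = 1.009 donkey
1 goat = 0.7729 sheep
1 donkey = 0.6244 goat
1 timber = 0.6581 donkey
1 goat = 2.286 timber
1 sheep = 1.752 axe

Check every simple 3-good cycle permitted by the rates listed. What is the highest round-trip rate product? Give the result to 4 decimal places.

donkey→goat→timber→donkey: 0.6244 × 2.286 × 0.6581 = 0.93936
donkey→sheep→axe→donkey: 0.4837 × 1.752 × 1.009 = 0.85507
Maximum is donkey→goat→timber→donkey at 0.9394; no arbitrage — every cycle loses value.

0.9394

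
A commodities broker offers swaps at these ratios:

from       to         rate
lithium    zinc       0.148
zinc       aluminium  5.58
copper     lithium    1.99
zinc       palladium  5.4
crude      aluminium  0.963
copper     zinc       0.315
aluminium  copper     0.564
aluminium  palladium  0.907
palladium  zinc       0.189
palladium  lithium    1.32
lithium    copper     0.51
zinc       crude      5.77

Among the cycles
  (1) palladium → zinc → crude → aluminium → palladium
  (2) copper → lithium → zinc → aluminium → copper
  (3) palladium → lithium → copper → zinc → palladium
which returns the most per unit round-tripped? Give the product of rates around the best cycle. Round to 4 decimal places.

1.1451

(1) 0.189 × 5.77 × 0.963 × 0.907 = 0.95251
(2) 1.99 × 0.148 × 5.58 × 0.564 = 0.92689
(3) 1.32 × 0.51 × 0.315 × 5.4 = 1.14511
Highest is cycle (3) at 1.1451 (>1, arbitrage).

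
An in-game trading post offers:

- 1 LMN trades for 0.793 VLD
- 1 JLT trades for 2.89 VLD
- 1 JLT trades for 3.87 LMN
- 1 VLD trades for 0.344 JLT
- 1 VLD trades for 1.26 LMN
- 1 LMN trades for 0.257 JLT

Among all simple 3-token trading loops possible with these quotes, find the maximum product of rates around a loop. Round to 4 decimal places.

1.0557

VLD→JLT→LMN→VLD: 0.344 × 3.87 × 0.793 = 1.05571
VLD→LMN→JLT→VLD: 1.26 × 0.257 × 2.89 = 0.93584
Maximum is VLD→JLT→LMN→VLD at 1.0557; arbitrage exists.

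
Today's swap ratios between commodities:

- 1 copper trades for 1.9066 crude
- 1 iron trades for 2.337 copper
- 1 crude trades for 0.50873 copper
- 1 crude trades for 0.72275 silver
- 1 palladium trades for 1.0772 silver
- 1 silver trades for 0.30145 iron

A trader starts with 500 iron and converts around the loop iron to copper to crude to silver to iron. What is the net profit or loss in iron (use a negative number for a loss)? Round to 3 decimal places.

500 iron × 2.337 = 1168.5 copper
1168.5 copper × 1.9066 = 2227.8621 crude
2227.8621 crude × 0.72275 = 1610.187332775 silver
1610.187332775 silver × 0.30145 = 485.39097146502375 iron
Net change: 485.39097146502375 − 500 = -14.60902853497625 iron

-14.609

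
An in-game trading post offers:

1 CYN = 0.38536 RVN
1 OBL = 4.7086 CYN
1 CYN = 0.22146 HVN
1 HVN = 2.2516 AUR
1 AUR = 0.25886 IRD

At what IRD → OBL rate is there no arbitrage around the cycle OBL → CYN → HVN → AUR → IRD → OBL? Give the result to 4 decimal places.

Known legs of the cycle: 4.7086 × 0.22146 × 2.2516 × 0.25886 = 0.607775627924957856
For no arbitrage the full-cycle product must be 1, so the missing rate is 1 / 0.607775627924957856 ≈ 1.645344.

1.6453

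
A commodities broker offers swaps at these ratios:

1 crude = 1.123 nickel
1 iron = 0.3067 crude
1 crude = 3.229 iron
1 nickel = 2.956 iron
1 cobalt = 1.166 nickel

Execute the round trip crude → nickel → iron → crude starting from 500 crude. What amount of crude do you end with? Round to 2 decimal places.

509.06

500 crude × 1.123 = 561.5 nickel
561.5 nickel × 2.956 = 1659.794 iron
1659.794 iron × 0.3067 = 509.0588198 crude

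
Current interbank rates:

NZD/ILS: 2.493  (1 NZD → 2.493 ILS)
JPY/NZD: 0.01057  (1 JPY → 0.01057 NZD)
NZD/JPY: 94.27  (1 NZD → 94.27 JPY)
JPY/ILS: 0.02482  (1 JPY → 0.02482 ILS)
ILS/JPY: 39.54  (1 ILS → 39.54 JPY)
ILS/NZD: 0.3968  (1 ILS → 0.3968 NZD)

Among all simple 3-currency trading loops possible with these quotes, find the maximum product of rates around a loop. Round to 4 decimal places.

1.0419

ILS→JPY→NZD→ILS: 39.54 × 0.01057 × 2.493 = 1.04192
ILS→NZD→JPY→ILS: 0.3968 × 94.27 × 0.02482 = 0.92843
Maximum is ILS→JPY→NZD→ILS at 1.0419; arbitrage exists.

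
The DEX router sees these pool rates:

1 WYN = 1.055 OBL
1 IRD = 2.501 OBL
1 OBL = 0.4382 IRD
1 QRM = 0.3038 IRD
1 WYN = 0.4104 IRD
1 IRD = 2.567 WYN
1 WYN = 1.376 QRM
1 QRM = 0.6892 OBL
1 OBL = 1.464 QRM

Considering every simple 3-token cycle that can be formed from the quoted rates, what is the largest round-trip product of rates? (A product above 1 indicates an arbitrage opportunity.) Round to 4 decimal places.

1.1867

WYN→OBL→IRD→WYN: 1.055 × 0.4382 × 2.567 = 1.18673
QRM→IRD→OBL→QRM: 0.3038 × 2.501 × 1.464 = 1.11235
WYN→QRM→IRD→WYN: 1.376 × 0.3038 × 2.567 = 1.07308
Maximum is WYN→OBL→IRD→WYN at 1.1867; arbitrage exists.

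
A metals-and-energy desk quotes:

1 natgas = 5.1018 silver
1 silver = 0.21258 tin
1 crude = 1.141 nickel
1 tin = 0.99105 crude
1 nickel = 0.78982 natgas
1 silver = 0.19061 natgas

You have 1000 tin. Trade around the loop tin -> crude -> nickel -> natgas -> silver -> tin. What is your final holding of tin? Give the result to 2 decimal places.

1000 tin × 0.99105 = 991.05 crude
991.05 crude × 1.141 = 1130.78805 nickel
1130.78805 nickel × 0.78982 = 893.119017651 natgas
893.119017651 natgas × 5.1018 = 4556.5146042518718 silver
4556.5146042518718 silver × 0.21258 = 968.623874571862907244 tin

968.62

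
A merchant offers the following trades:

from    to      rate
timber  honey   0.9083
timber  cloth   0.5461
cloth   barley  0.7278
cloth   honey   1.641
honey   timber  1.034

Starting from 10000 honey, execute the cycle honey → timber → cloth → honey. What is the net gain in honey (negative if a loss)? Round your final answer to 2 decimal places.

-733.81

10000 honey × 1.034 = 10340 timber
10340 timber × 0.5461 = 5646.674 cloth
5646.674 cloth × 1.641 = 9266.192034 honey
Net change: 9266.192034 − 10000 = -733.807966 honey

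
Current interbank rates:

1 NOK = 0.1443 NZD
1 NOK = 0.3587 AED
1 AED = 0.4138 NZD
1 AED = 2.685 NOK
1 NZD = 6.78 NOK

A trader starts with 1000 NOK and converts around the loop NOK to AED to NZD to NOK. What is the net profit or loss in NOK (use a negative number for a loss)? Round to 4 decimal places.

6.3558

1000 NOK × 0.3587 = 358.7 AED
358.7 AED × 0.4138 = 148.43006 NZD
148.43006 NZD × 6.78 = 1006.3558068 NOK
Net change: 1006.3558068 − 1000 = 6.3558068 NOK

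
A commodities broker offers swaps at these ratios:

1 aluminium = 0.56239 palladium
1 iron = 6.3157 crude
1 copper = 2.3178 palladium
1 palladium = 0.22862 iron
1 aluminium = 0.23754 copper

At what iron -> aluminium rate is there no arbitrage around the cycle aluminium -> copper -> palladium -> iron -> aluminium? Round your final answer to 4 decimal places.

7.9446

Known legs of the cycle: 0.23754 × 2.3178 × 0.22862 = 0.12587136186744
For no arbitrage the full-cycle product must be 1, so the missing rate is 1 / 0.12587136186744 ≈ 7.944619.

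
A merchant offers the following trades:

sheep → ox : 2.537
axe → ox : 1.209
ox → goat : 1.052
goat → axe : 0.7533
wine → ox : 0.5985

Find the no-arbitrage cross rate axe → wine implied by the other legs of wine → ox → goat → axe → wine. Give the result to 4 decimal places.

2.1084

Known legs of the cycle: 0.5985 × 1.052 × 0.7533 = 0.4742942526
For no arbitrage the full-cycle product must be 1, so the missing rate is 1 / 0.4742942526 ≈ 2.108396.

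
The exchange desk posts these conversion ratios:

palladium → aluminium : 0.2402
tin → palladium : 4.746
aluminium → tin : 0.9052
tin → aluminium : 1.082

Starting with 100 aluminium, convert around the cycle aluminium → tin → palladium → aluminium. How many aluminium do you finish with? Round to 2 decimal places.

103.19

100 aluminium × 0.9052 = 90.52 tin
90.52 tin × 4.746 = 429.60792 palladium
429.60792 palladium × 0.2402 = 103.191822384 aluminium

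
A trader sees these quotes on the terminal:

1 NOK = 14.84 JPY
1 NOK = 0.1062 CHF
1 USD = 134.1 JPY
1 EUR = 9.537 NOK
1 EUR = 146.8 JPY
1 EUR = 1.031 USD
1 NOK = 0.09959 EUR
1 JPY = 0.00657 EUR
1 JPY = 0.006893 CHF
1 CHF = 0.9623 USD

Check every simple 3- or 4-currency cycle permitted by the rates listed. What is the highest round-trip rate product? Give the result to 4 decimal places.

0.9298

JPY→EUR→NOK→JPY: 0.00657 × 9.537 × 14.84 = 0.92985
JPY→EUR→USD→JPY: 0.00657 × 1.031 × 134.1 = 0.90835
JPY→CHF→USD→JPY: 0.006893 × 0.9623 × 134.1 = 0.88950
Maximum is JPY→EUR→NOK→JPY at 0.9298; no arbitrage — every cycle loses value.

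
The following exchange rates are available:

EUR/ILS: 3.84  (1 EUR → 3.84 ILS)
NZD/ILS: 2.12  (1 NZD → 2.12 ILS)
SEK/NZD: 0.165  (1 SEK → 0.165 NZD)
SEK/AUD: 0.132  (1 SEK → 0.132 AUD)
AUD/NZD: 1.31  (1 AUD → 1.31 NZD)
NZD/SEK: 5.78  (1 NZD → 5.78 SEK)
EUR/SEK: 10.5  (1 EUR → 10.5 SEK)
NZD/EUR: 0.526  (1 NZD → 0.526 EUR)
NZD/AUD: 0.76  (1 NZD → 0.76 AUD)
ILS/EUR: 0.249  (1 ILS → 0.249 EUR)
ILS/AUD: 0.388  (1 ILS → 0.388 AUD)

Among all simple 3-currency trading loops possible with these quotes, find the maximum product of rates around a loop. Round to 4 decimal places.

1.0776

NZD→ILS→AUD→NZD: 2.12 × 0.388 × 1.31 = 1.07755
NZD→SEK→AUD→NZD: 5.78 × 0.132 × 1.31 = 0.99948
NZD→EUR→SEK→NZD: 0.526 × 10.5 × 0.165 = 0.91130
Maximum is NZD→ILS→AUD→NZD at 1.0776; arbitrage exists.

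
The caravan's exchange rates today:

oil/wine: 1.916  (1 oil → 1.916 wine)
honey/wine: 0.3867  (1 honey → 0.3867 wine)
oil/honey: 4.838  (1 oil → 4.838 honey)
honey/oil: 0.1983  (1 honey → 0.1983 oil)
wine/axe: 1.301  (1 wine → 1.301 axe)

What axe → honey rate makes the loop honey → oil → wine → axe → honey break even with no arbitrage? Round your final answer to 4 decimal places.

2.0230

Known legs of the cycle: 0.1983 × 1.916 × 1.301 = 0.4943055828
For no arbitrage the full-cycle product must be 1, so the missing rate is 1 / 0.4943055828 ≈ 2.023040.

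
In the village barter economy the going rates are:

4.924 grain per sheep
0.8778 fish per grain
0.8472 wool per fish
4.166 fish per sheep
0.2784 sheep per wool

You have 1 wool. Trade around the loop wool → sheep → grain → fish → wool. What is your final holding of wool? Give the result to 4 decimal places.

1 wool × 0.2784 = 0.2784 sheep
0.2784 sheep × 4.924 = 1.3708416 grain
1.3708416 grain × 0.8778 = 1.20332475648 fish
1.20332475648 fish × 0.8472 = 1.019456733689856 wool

1.0195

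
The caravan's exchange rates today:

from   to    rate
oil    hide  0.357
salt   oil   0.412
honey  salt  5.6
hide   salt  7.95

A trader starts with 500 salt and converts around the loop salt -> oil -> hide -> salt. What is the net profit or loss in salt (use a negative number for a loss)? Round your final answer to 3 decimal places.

500 salt × 0.412 = 206 oil
206 oil × 0.357 = 73.542 hide
73.542 hide × 7.95 = 584.6589 salt
Net change: 584.6589 − 500 = 84.6589 salt

84.659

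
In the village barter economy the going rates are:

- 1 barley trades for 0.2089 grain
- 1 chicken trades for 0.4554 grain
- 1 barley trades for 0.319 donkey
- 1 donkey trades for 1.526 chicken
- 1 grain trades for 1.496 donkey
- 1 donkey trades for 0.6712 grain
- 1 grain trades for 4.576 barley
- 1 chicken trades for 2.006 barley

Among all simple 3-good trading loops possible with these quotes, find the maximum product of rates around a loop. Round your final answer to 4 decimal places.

chicken→grain→donkey→chicken: 0.4554 × 1.496 × 1.526 = 1.03963
barley→donkey→grain→barley: 0.319 × 0.6712 × 4.576 = 0.97978
barley→donkey→chicken→barley: 0.319 × 1.526 × 2.006 = 0.97651
Maximum is chicken→grain→donkey→chicken at 1.0396; arbitrage exists.

1.0396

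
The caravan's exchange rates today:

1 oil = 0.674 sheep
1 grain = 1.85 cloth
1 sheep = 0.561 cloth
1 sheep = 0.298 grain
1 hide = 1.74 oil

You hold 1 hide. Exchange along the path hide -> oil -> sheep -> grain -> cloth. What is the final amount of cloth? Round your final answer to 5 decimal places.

1 hide × 1.74 = 1.74 oil
1.74 oil × 0.674 = 1.17276 sheep
1.17276 sheep × 0.298 = 0.34948248 grain
0.34948248 grain × 1.85 = 0.646542588 cloth

0.64654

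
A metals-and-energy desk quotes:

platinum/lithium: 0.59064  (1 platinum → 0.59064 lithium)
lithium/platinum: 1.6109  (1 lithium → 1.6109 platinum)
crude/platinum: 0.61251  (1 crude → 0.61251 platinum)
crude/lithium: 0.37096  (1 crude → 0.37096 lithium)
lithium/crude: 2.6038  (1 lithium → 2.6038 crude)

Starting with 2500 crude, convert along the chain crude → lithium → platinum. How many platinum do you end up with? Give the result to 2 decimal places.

1493.95

2500 crude × 0.37096 = 927.4 lithium
927.4 lithium × 1.6109 = 1493.94866 platinum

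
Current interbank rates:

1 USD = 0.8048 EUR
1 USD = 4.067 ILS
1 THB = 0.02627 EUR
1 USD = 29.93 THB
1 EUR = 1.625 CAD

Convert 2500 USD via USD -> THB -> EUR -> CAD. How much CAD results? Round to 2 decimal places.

2500 USD × 29.93 = 74825 THB
74825 THB × 0.02627 = 1965.65275 EUR
1965.65275 EUR × 1.625 = 3194.18571875 CAD

3194.19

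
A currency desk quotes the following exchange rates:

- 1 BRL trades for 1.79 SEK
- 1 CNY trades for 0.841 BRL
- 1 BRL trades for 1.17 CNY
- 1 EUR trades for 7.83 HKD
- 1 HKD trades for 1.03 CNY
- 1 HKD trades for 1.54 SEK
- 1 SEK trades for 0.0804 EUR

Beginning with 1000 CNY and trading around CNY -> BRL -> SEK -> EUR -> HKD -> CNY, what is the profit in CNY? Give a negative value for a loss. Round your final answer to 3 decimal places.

1000 CNY × 0.841 = 841 BRL
841 BRL × 1.79 = 1505.39 SEK
1505.39 SEK × 0.0804 = 121.033356 EUR
121.033356 EUR × 7.83 = 947.69117748 HKD
947.69117748 HKD × 1.03 = 976.1219128044 CNY
Net change: 976.1219128044 − 1000 = -23.8780871956 CNY

-23.878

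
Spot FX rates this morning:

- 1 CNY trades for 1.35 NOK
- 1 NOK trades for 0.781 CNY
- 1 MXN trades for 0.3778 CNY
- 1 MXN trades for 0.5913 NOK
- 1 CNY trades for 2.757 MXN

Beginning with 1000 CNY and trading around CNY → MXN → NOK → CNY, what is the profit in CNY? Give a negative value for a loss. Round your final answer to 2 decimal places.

273.20

1000 CNY × 2.757 = 2757 MXN
2757 MXN × 0.5913 = 1630.2141 NOK
1630.2141 NOK × 0.781 = 1273.1972121 CNY
Net change: 1273.1972121 − 1000 = 273.1972121 CNY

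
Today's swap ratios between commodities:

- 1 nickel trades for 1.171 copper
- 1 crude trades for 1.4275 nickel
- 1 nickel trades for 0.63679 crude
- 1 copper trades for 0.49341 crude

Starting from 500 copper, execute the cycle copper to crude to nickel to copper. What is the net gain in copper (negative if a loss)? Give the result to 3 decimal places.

-87.607

500 copper × 0.49341 = 246.705 crude
246.705 crude × 1.4275 = 352.1713875 nickel
352.1713875 nickel × 1.171 = 412.3926947625 copper
Net change: 412.3926947625 − 500 = -87.6073052375 copper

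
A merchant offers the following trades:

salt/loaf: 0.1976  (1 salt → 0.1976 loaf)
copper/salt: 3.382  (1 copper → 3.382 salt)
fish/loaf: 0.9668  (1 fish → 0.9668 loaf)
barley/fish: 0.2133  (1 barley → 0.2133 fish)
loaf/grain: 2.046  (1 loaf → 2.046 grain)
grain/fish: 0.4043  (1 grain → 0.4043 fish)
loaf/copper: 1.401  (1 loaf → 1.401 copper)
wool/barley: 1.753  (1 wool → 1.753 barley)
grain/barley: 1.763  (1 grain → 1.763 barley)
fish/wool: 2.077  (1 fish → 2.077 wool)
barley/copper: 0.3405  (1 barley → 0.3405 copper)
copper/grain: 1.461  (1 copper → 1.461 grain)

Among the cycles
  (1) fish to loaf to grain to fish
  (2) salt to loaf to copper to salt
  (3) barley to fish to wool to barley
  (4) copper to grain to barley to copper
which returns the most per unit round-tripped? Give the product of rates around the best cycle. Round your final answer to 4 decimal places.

(1) 0.9668 × 2.046 × 0.4043 = 0.79973
(2) 0.1976 × 1.401 × 3.382 = 0.93626
(3) 0.2133 × 2.077 × 1.753 = 0.77662
(4) 1.461 × 1.763 × 0.3405 = 0.87704
Highest is cycle (2) at 0.9363 (≤1, no arbitrage).

0.9363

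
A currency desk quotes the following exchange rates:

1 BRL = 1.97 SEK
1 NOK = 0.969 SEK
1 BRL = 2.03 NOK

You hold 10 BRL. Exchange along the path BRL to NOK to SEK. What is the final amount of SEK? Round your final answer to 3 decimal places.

19.671

10 BRL × 2.03 = 20.3 NOK
20.3 NOK × 0.969 = 19.6707 SEK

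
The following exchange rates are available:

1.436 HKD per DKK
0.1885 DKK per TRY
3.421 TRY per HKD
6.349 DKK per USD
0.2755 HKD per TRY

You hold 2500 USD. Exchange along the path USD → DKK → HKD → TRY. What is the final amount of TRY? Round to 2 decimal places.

77974.55

2500 USD × 6.349 = 15872.5 DKK
15872.5 DKK × 1.436 = 22792.91 HKD
22792.91 HKD × 3.421 = 77974.54511 TRY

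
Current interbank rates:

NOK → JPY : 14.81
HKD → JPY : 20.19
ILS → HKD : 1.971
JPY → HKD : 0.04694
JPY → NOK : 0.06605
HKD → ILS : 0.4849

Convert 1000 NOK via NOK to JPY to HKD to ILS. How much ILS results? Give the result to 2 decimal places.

337.09

1000 NOK × 14.81 = 14810 JPY
14810 JPY × 0.04694 = 695.1814 HKD
695.1814 HKD × 0.4849 = 337.09346086 ILS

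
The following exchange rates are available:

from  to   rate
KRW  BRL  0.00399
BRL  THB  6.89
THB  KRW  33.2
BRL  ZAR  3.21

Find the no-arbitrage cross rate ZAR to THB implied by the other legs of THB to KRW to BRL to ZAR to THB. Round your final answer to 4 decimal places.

Known legs of the cycle: 33.2 × 0.00399 × 3.21 = 0.42522228
For no arbitrage the full-cycle product must be 1, so the missing rate is 1 / 0.42522228 ≈ 2.351711.

2.3517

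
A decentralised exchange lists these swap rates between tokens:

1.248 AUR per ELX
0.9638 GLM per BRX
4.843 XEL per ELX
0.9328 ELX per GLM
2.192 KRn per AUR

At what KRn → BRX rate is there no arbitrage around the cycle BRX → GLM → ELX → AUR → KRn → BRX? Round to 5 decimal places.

Known legs of the cycle: 0.9638 × 0.9328 × 1.248 × 2.192 = 2.45940807450624
For no arbitrage the full-cycle product must be 1, so the missing rate is 1 / 2.45940807450624 ≈ 0.4066019.

0.40660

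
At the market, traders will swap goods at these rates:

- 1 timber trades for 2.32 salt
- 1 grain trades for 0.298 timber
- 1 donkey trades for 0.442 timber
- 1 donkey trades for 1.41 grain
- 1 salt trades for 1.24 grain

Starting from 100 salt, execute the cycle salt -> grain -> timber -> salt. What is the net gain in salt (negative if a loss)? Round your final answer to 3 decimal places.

100 salt × 1.24 = 124 grain
124 grain × 0.298 = 36.952 timber
36.952 timber × 2.32 = 85.72864 salt
Net change: 85.72864 − 100 = -14.27136 salt

-14.271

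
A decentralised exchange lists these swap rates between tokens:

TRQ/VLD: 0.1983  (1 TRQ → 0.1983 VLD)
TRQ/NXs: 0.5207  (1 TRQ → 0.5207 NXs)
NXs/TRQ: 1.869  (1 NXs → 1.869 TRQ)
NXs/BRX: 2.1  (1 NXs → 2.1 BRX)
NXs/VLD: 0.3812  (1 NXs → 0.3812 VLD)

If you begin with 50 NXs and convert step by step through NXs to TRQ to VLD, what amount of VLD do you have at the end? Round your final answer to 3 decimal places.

50 NXs × 1.869 = 93.45 TRQ
93.45 TRQ × 0.1983 = 18.531135 VLD

18.531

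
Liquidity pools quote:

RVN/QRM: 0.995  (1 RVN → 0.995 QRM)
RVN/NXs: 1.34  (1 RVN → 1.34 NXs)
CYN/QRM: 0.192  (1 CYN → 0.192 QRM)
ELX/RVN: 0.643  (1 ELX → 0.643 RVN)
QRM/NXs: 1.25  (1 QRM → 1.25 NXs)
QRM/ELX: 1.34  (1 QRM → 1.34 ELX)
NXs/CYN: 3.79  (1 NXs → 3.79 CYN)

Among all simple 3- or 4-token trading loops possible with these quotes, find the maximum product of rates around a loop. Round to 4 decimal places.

0.9096

NXs→CYN→QRM→NXs: 3.79 × 0.192 × 1.25 = 0.90960
RVN→QRM→ELX→RVN: 0.995 × 1.34 × 0.643 = 0.85731
Maximum is NXs→CYN→QRM→NXs at 0.9096; no arbitrage — every cycle loses value.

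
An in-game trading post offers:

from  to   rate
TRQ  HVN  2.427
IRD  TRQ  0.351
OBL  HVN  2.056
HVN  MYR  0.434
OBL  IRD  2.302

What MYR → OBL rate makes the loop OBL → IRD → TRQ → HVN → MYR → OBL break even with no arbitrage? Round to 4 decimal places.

1.1750

Known legs of the cycle: 2.302 × 0.351 × 2.427 × 0.434 = 0.851083050636
For no arbitrage the full-cycle product must be 1, so the missing rate is 1 / 0.851083050636 ≈ 1.174973.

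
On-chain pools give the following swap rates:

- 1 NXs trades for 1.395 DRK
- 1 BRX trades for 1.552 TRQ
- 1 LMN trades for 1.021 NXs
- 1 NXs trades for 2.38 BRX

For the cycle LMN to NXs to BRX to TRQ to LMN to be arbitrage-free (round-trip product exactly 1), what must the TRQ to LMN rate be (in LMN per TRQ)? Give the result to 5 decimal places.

0.26516

Known legs of the cycle: 1.021 × 2.38 × 1.552 = 3.77132896
For no arbitrage the full-cycle product must be 1, so the missing rate is 1 / 3.77132896 ≈ 0.2651585.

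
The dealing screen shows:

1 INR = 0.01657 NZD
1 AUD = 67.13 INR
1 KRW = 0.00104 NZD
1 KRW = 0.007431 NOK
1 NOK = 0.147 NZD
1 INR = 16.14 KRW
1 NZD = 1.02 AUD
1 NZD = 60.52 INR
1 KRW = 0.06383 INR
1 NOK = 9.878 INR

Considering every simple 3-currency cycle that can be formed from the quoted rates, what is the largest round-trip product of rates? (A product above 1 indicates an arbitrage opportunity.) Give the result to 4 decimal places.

1.1847

INR→KRW→NOK→INR: 16.14 × 0.007431 × 9.878 = 1.18473
INR→NZD→AUD→INR: 0.01657 × 1.02 × 67.13 = 1.13459
INR→KRW→NZD→INR: 16.14 × 0.00104 × 60.52 = 1.01586
Maximum is INR→KRW→NOK→INR at 1.1847; arbitrage exists.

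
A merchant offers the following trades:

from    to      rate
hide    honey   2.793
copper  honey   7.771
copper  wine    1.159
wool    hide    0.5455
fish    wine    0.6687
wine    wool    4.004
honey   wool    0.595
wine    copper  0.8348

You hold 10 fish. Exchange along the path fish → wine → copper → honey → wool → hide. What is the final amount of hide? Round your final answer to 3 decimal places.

14.080

10 fish × 0.6687 = 6.687 wine
6.687 wine × 0.8348 = 5.5823076 copper
5.5823076 copper × 7.771 = 43.3801123596 honey
43.3801123596 honey × 0.595 = 25.811166853962 wool
25.811166853962 wool × 0.5455 = 14.079991518836271 hide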